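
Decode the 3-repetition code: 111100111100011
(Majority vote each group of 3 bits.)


Groups: 111, 100, 111, 100, 011
Majority votes: 10101

10101


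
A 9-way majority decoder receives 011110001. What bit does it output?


Ones: 5 out of 9
Threshold: 5

1 (5/9 voted 1)


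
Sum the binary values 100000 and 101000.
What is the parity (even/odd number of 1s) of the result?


100000 = 32
101000 = 40
Sum = 72 = 1001000
1s count = 2

even parity (2 ones in 1001000)


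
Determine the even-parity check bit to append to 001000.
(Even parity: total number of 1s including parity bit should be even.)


Number of 1s in data: 1
Parity bit: 1

1


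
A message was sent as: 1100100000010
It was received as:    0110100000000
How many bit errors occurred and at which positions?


XOR: 1010000000010

3 error(s) at position(s): 0, 2, 11


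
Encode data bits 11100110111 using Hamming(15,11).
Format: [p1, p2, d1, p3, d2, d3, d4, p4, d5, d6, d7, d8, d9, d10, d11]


Parity bits: p1=1, p2=0, p3=1, p4=1

101111010110111


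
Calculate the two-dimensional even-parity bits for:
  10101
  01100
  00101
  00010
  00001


Row parities: 10011
Column parities: 11111

Row P: 10011, Col P: 11111, Corner: 1


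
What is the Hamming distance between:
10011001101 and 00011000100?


XOR: 10000001001
Count of 1s: 3

3


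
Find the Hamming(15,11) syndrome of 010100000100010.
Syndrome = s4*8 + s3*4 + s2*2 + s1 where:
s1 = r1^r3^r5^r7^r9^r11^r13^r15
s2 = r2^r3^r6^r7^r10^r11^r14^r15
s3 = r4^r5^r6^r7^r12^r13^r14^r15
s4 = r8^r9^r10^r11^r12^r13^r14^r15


s1=0, s2=1, s3=0, s4=0

Syndrome = 2 (error at position 2)


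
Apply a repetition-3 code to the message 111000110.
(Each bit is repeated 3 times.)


Each bit -> 3 copies

111111111000000000111111000


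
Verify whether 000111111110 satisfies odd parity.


Number of 1s: 8

No, parity error (8 ones)


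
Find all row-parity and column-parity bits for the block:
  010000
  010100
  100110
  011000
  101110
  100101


Row parities: 101001
Column parities: 110001

Row P: 101001, Col P: 110001, Corner: 1


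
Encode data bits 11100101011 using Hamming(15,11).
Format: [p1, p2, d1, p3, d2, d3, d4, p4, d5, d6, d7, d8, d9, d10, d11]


Parity bits: p1=1, p2=1, p3=1, p4=0

111111000101011


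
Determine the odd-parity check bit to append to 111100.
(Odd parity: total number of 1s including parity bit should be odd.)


Number of 1s in data: 4
Parity bit: 1

1


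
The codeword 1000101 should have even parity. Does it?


Number of 1s: 3

No, parity error (3 ones)


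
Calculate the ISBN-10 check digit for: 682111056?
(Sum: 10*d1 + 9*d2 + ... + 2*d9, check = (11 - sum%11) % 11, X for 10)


Weighted sum: 193
193 mod 11 = 6

Check digit: 5


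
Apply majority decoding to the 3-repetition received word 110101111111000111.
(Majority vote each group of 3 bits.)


Groups: 110, 101, 111, 111, 000, 111
Majority votes: 111101

111101


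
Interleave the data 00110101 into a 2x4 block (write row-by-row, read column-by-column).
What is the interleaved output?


Matrix:
  0011
  0101
Read columns: 00011011

00011011


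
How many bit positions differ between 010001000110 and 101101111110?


XOR: 111100111000
Count of 1s: 7

7


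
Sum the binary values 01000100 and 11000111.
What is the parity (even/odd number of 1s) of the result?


01000100 = 68
11000111 = 199
Sum = 267 = 100001011
1s count = 4

even parity (4 ones in 100001011)


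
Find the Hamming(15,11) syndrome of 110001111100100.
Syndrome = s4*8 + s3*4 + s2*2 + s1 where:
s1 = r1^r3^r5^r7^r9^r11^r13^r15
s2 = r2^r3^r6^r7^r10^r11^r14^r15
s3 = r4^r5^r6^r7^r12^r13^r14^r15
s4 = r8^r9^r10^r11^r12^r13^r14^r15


s1=0, s2=0, s3=1, s4=0

Syndrome = 4 (error at position 4)


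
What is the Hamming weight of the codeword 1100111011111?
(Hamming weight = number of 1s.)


Counting 1s in 1100111011111

10


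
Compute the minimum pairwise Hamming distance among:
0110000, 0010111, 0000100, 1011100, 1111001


Comparing all pairs, minimum distance: 3
Can detect 2 errors, correct 1 errors

3


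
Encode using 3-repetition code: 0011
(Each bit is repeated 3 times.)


Each bit -> 3 copies

000000111111


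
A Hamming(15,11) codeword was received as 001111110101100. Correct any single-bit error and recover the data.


Syndrome = 0: no error detected

Data: 11110101100 (no errors)


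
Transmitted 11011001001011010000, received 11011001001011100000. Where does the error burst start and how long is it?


XOR: 00000000000000110000

Burst at position 14, length 2


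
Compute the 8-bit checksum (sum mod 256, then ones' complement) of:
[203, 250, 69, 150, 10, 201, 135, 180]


Sum = 1198 mod 256 = 174
Complement = 81

81


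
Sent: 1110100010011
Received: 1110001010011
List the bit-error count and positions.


XOR: 0000101000000

2 error(s) at position(s): 4, 6


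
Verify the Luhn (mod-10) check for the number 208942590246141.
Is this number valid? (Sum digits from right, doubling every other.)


Luhn sum = 62
62 mod 10 = 2

Invalid (Luhn sum mod 10 = 2)


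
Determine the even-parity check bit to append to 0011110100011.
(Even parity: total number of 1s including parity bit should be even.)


Number of 1s in data: 7
Parity bit: 1

1


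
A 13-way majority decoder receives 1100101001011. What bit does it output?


Ones: 7 out of 13
Threshold: 7

1 (7/13 voted 1)


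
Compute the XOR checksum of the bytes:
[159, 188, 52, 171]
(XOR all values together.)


XOR chain: 159 ^ 188 ^ 52 ^ 171 = 188

188


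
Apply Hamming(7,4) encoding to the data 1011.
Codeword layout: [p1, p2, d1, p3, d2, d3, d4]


Parity bits: p1=0, p2=1, p3=0

0110011


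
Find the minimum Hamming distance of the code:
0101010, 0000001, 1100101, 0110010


Comparing all pairs, minimum distance: 2
Can detect 1 errors, correct 0 errors

2


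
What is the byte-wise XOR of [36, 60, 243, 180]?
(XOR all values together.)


XOR chain: 36 ^ 60 ^ 243 ^ 180 = 95

95


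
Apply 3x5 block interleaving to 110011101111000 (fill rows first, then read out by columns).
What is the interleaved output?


Matrix:
  11001
  11011
  11000
Read columns: 111111000010110

111111000010110


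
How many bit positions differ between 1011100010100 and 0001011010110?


XOR: 1010111000010
Count of 1s: 6

6


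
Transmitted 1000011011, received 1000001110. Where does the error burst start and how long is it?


XOR: 0000010101

Burst at position 5, length 5


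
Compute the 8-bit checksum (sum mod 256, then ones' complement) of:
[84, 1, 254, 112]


Sum = 451 mod 256 = 195
Complement = 60

60


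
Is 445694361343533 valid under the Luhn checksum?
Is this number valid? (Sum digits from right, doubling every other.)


Luhn sum = 74
74 mod 10 = 4

Invalid (Luhn sum mod 10 = 4)


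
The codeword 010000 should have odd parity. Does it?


Number of 1s: 1

Yes, parity is correct (1 ones)


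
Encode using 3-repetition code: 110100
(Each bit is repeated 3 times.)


Each bit -> 3 copies

111111000111000000


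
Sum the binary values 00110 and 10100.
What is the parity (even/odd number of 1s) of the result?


00110 = 6
10100 = 20
Sum = 26 = 11010
1s count = 3

odd parity (3 ones in 11010)


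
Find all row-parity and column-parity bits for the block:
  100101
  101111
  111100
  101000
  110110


Row parities: 11000
Column parities: 101000

Row P: 11000, Col P: 101000, Corner: 0


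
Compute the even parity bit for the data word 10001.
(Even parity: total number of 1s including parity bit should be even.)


Number of 1s in data: 2
Parity bit: 0

0


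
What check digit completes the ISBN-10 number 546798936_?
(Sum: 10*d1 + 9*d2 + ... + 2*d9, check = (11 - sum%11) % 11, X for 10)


Weighted sum: 334
334 mod 11 = 4

Check digit: 7


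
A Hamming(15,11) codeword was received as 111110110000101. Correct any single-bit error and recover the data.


Syndrome = 12: error at position 12

Data: 11010001101 (corrected bit 12)


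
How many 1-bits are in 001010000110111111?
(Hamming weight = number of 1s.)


Counting 1s in 001010000110111111

10


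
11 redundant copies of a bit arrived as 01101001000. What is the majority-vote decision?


Ones: 4 out of 11
Threshold: 6

0 (4/11 voted 1)


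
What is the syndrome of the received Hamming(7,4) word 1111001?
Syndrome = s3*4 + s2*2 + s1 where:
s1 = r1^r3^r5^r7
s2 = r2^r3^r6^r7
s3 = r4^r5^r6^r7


s1=1, s2=1, s3=0

Syndrome = 3 (error at position 3)


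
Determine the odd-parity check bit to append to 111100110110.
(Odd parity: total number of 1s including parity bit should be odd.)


Number of 1s in data: 8
Parity bit: 1

1


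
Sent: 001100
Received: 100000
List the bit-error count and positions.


XOR: 101100

3 error(s) at position(s): 0, 2, 3


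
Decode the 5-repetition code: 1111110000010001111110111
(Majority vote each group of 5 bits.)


Groups: 11111, 10000, 01000, 11111, 10111
Majority votes: 10011

10011


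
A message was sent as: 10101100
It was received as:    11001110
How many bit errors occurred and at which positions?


XOR: 01100010

3 error(s) at position(s): 1, 2, 6


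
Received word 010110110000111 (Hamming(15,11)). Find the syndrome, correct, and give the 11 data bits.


Syndrome = 0: no error detected

Data: 01010000111 (no errors)


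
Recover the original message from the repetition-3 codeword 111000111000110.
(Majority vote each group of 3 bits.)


Groups: 111, 000, 111, 000, 110
Majority votes: 10101

10101


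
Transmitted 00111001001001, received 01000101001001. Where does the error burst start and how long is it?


XOR: 01111100000000

Burst at position 1, length 5


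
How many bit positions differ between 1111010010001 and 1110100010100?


XOR: 0001110000101
Count of 1s: 5

5


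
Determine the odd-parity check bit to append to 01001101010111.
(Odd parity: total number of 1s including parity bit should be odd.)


Number of 1s in data: 8
Parity bit: 1

1


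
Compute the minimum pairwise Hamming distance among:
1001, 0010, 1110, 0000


Comparing all pairs, minimum distance: 1
Can detect 0 errors, correct 0 errors

1


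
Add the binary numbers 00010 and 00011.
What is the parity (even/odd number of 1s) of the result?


00010 = 2
00011 = 3
Sum = 5 = 101
1s count = 2

even parity (2 ones in 101)


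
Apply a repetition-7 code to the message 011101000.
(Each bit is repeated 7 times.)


Each bit -> 7 copies

000000011111111111111111111100000001111111000000000000000000000


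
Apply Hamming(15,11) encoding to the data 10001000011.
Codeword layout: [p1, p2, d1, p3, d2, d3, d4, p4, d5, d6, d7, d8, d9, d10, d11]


Parity bits: p1=1, p2=1, p3=0, p4=1

111000011000011


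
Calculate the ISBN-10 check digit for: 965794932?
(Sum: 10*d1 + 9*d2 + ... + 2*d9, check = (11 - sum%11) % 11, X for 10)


Weighted sum: 356
356 mod 11 = 4

Check digit: 7


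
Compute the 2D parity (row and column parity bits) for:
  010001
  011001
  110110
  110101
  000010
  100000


Row parities: 010011
Column parities: 101001

Row P: 010011, Col P: 101001, Corner: 1


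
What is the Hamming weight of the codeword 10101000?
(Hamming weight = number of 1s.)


Counting 1s in 10101000

3


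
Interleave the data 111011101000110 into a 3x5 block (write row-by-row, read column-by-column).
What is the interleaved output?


Matrix:
  11101
  11010
  00110
Read columns: 110110101011100

110110101011100


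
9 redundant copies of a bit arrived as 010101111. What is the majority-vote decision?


Ones: 6 out of 9
Threshold: 5

1 (6/9 voted 1)


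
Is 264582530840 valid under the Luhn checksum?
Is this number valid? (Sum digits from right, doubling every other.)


Luhn sum = 52
52 mod 10 = 2

Invalid (Luhn sum mod 10 = 2)


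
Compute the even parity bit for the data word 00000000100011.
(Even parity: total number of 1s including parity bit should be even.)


Number of 1s in data: 3
Parity bit: 1

1


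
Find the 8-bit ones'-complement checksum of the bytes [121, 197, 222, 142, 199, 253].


Sum = 1134 mod 256 = 110
Complement = 145

145


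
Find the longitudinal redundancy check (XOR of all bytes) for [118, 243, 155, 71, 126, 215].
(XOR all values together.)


XOR chain: 118 ^ 243 ^ 155 ^ 71 ^ 126 ^ 215 = 240

240


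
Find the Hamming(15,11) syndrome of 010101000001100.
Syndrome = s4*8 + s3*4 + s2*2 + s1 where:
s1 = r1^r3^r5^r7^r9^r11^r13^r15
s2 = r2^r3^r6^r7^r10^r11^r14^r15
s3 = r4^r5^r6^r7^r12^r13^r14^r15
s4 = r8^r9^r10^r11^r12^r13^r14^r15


s1=1, s2=0, s3=0, s4=0

Syndrome = 1 (error at position 1)


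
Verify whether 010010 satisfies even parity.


Number of 1s: 2

Yes, parity is correct (2 ones)


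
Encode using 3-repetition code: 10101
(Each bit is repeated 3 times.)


Each bit -> 3 copies

111000111000111


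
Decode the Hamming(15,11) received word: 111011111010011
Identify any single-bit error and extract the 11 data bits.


Syndrome = 15: error at position 15

Data: 11111010010 (corrected bit 15)


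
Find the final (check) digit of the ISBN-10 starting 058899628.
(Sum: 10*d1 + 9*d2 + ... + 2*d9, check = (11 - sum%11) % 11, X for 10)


Weighted sum: 310
310 mod 11 = 2

Check digit: 9


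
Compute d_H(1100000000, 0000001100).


XOR: 1100001100
Count of 1s: 4

4


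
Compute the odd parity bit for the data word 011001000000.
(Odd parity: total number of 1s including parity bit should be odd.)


Number of 1s in data: 3
Parity bit: 0

0


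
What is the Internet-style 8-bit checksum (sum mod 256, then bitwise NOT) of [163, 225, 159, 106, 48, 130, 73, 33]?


Sum = 937 mod 256 = 169
Complement = 86

86


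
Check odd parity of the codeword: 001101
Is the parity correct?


Number of 1s: 3

Yes, parity is correct (3 ones)


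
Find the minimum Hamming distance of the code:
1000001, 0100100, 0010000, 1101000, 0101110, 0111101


Comparing all pairs, minimum distance: 2
Can detect 1 errors, correct 0 errors

2


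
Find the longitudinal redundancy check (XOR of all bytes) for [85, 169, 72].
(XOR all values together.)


XOR chain: 85 ^ 169 ^ 72 = 180

180


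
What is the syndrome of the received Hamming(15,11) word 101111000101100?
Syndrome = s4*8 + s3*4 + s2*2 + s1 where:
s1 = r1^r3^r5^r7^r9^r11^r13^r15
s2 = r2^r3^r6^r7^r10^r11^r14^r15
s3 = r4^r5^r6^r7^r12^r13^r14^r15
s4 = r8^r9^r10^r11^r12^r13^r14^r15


s1=0, s2=1, s3=1, s4=1

Syndrome = 14 (error at position 14)


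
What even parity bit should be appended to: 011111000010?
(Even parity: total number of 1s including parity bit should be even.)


Number of 1s in data: 6
Parity bit: 0

0


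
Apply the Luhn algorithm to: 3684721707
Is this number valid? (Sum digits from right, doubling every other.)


Luhn sum = 46
46 mod 10 = 6

Invalid (Luhn sum mod 10 = 6)


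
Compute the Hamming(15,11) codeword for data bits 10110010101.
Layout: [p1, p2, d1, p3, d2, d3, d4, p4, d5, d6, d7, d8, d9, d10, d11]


Parity bits: p1=1, p2=1, p3=0, p4=1

111001110010101


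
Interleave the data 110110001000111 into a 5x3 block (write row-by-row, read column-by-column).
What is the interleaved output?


Matrix:
  110
  110
  001
  000
  111
Read columns: 110011100100101

110011100100101


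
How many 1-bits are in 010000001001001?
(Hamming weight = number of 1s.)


Counting 1s in 010000001001001

4


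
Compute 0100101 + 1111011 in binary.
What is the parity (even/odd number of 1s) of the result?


0100101 = 37
1111011 = 123
Sum = 160 = 10100000
1s count = 2

even parity (2 ones in 10100000)


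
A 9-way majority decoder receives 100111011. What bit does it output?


Ones: 6 out of 9
Threshold: 5

1 (6/9 voted 1)


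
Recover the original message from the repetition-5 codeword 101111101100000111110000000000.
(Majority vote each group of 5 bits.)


Groups: 10111, 11011, 00000, 11111, 00000, 00000
Majority votes: 110100

110100


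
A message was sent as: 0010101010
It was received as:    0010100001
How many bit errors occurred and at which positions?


XOR: 0000001011

3 error(s) at position(s): 6, 8, 9


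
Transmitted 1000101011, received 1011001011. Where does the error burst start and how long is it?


XOR: 0011100000

Burst at position 2, length 3


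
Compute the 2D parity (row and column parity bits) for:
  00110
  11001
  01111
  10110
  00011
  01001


Row parities: 010100
Column parities: 01100

Row P: 010100, Col P: 01100, Corner: 0


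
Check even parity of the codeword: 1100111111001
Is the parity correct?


Number of 1s: 9

No, parity error (9 ones)


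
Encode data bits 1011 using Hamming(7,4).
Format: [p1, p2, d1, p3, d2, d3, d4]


Parity bits: p1=0, p2=1, p3=0

0110011


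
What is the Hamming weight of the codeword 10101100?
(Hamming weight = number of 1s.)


Counting 1s in 10101100

4


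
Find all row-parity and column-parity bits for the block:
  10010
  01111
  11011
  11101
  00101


Row parities: 00000
Column parities: 11110

Row P: 00000, Col P: 11110, Corner: 0


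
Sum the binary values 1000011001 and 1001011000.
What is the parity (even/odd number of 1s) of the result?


1000011001 = 537
1001011000 = 600
Sum = 1137 = 10001110001
1s count = 5

odd parity (5 ones in 10001110001)


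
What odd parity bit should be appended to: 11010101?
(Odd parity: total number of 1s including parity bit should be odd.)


Number of 1s in data: 5
Parity bit: 0

0


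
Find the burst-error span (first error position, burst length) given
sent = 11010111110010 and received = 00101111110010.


XOR: 11111000000000

Burst at position 0, length 5


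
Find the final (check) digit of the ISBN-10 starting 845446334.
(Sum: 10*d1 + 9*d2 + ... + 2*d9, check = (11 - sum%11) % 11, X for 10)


Weighted sum: 267
267 mod 11 = 3

Check digit: 8


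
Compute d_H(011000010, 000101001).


XOR: 011101011
Count of 1s: 6

6


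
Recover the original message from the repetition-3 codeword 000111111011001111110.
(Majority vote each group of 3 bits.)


Groups: 000, 111, 111, 011, 001, 111, 110
Majority votes: 0111011

0111011


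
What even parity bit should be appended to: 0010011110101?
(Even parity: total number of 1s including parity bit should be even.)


Number of 1s in data: 7
Parity bit: 1

1


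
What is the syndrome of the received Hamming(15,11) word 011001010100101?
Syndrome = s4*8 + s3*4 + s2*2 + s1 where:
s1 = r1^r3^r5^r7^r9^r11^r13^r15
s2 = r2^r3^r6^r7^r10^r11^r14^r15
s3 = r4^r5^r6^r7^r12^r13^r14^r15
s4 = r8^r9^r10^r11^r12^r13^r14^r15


s1=1, s2=1, s3=1, s4=0

Syndrome = 7 (error at position 7)


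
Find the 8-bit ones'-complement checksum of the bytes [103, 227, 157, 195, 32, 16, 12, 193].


Sum = 935 mod 256 = 167
Complement = 88

88


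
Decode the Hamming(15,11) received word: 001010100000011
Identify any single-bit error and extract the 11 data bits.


Syndrome = 0: no error detected

Data: 11010000011 (no errors)


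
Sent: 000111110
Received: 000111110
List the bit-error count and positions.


XOR: 000000000

0 errors (received matches sent)


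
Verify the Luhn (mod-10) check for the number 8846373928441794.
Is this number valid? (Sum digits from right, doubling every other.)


Luhn sum = 103
103 mod 10 = 3

Invalid (Luhn sum mod 10 = 3)


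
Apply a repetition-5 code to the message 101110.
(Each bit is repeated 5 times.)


Each bit -> 5 copies

111110000011111111111111100000


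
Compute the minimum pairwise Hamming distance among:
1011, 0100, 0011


Comparing all pairs, minimum distance: 1
Can detect 0 errors, correct 0 errors

1


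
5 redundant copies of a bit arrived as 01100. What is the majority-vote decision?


Ones: 2 out of 5
Threshold: 3

0 (2/5 voted 1)


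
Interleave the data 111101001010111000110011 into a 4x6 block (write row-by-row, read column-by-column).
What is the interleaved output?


Matrix:
  111101
  001010
  111000
  110011
Read columns: 101110111110100001011001

101110111110100001011001


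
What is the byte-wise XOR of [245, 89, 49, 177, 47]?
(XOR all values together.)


XOR chain: 245 ^ 89 ^ 49 ^ 177 ^ 47 = 3

3


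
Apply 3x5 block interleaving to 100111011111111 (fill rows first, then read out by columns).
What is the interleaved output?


Matrix:
  10011
  10111
  11111
Read columns: 111001011111111

111001011111111


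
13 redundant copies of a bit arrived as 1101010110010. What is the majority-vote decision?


Ones: 7 out of 13
Threshold: 7

1 (7/13 voted 1)


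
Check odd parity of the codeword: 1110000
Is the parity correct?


Number of 1s: 3

Yes, parity is correct (3 ones)


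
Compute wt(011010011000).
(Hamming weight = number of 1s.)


Counting 1s in 011010011000

5


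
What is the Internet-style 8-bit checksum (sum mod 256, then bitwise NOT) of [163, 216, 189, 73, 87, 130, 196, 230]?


Sum = 1284 mod 256 = 4
Complement = 251

251


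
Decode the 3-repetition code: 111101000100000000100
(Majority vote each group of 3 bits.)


Groups: 111, 101, 000, 100, 000, 000, 100
Majority votes: 1100000

1100000


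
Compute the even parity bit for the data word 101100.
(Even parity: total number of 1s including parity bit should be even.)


Number of 1s in data: 3
Parity bit: 1

1


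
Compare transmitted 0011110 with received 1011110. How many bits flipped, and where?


XOR: 1000000

1 error(s) at position(s): 0


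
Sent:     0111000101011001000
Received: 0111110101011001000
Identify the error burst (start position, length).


XOR: 0000110000000000000

Burst at position 4, length 2


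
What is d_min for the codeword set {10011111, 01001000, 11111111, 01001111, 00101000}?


Comparing all pairs, minimum distance: 2
Can detect 1 errors, correct 0 errors

2


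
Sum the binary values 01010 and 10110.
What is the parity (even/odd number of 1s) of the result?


01010 = 10
10110 = 22
Sum = 32 = 100000
1s count = 1

odd parity (1 ones in 100000)


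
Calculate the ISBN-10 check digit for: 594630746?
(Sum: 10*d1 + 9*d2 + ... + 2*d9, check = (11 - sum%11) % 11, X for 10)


Weighted sum: 275
275 mod 11 = 0

Check digit: 0


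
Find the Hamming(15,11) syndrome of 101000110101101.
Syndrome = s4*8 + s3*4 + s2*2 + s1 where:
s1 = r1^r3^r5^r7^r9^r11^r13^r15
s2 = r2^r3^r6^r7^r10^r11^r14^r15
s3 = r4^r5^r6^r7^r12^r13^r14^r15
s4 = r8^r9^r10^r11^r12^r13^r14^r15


s1=1, s2=0, s3=0, s4=1

Syndrome = 9 (error at position 9)


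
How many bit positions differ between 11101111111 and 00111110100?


XOR: 11010001011
Count of 1s: 6

6


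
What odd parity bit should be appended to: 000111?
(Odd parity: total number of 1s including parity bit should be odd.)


Number of 1s in data: 3
Parity bit: 0

0


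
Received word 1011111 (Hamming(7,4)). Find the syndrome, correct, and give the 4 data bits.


Syndrome = 2: error at position 2

Data: 1111 (corrected bit 2)


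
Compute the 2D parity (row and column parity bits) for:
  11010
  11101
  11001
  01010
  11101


Row parities: 10100
Column parities: 01001

Row P: 10100, Col P: 01001, Corner: 0


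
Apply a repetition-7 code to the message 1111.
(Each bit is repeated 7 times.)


Each bit -> 7 copies

1111111111111111111111111111


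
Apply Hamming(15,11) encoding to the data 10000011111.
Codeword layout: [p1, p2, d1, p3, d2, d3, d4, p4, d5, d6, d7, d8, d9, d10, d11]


Parity bits: p1=0, p2=0, p3=0, p4=1

001000010011111


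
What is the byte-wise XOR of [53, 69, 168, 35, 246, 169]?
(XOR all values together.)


XOR chain: 53 ^ 69 ^ 168 ^ 35 ^ 246 ^ 169 = 164

164


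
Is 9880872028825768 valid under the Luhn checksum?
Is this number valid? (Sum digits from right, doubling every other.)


Luhn sum = 82
82 mod 10 = 2

Invalid (Luhn sum mod 10 = 2)


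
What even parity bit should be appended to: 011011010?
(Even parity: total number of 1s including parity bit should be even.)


Number of 1s in data: 5
Parity bit: 1

1


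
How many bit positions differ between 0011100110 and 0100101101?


XOR: 0111001011
Count of 1s: 6

6


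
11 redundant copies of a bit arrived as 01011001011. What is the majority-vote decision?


Ones: 6 out of 11
Threshold: 6

1 (6/11 voted 1)


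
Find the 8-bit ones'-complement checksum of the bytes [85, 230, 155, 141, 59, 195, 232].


Sum = 1097 mod 256 = 73
Complement = 182

182


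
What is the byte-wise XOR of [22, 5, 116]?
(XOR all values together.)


XOR chain: 22 ^ 5 ^ 116 = 103

103


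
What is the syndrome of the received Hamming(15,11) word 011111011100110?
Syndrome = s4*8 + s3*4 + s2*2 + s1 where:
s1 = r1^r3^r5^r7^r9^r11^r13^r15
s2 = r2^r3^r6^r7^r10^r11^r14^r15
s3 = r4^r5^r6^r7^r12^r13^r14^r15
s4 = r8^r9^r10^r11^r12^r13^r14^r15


s1=0, s2=1, s3=1, s4=1

Syndrome = 14 (error at position 14)


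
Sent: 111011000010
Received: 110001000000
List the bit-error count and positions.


XOR: 001010000010

3 error(s) at position(s): 2, 4, 10


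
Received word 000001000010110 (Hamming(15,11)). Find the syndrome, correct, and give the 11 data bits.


Syndrome = 14: error at position 14

Data: 00100010100 (corrected bit 14)


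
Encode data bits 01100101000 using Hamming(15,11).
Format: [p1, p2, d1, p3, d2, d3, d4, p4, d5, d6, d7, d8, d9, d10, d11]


Parity bits: p1=1, p2=0, p3=1, p4=0

100111000101000


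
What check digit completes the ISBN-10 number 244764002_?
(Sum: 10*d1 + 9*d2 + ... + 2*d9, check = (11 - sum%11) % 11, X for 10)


Weighted sum: 197
197 mod 11 = 10

Check digit: 1


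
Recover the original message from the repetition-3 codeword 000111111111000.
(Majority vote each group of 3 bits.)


Groups: 000, 111, 111, 111, 000
Majority votes: 01110

01110


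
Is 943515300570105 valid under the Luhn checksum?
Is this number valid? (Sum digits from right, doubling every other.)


Luhn sum = 40
40 mod 10 = 0

Valid (Luhn sum mod 10 = 0)


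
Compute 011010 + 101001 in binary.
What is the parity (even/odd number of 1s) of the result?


011010 = 26
101001 = 41
Sum = 67 = 1000011
1s count = 3

odd parity (3 ones in 1000011)


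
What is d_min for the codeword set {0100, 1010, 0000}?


Comparing all pairs, minimum distance: 1
Can detect 0 errors, correct 0 errors

1


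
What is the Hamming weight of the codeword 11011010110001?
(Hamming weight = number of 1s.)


Counting 1s in 11011010110001

8


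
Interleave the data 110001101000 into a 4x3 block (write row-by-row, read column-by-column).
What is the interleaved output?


Matrix:
  110
  001
  101
  000
Read columns: 101010000110

101010000110


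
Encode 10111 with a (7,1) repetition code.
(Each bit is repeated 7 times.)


Each bit -> 7 copies

11111110000000111111111111111111111


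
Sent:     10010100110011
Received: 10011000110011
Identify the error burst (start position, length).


XOR: 00001100000000

Burst at position 4, length 2


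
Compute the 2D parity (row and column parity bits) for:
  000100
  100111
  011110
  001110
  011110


Row parities: 10010
Column parities: 101101

Row P: 10010, Col P: 101101, Corner: 0


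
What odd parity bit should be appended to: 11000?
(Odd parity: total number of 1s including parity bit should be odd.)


Number of 1s in data: 2
Parity bit: 1

1


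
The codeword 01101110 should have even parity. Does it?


Number of 1s: 5

No, parity error (5 ones)


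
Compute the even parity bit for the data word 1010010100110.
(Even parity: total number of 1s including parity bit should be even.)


Number of 1s in data: 6
Parity bit: 0

0


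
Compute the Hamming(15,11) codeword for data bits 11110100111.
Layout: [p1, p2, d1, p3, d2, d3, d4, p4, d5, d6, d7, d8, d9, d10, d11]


Parity bits: p1=1, p2=0, p3=0, p4=0

101011100100111


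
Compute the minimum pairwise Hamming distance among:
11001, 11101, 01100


Comparing all pairs, minimum distance: 1
Can detect 0 errors, correct 0 errors

1


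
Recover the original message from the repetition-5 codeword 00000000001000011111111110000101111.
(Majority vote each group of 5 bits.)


Groups: 00000, 00000, 10000, 11111, 11111, 00001, 01111
Majority votes: 0001101

0001101


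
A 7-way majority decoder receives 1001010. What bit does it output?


Ones: 3 out of 7
Threshold: 4

0 (3/7 voted 1)


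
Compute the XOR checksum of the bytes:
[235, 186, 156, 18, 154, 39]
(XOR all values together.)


XOR chain: 235 ^ 186 ^ 156 ^ 18 ^ 154 ^ 39 = 98

98


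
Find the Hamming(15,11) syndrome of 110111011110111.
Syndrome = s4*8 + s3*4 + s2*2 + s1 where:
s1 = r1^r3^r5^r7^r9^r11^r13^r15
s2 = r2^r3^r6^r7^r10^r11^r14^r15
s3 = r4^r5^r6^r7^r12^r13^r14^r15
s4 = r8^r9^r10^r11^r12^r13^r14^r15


s1=0, s2=0, s3=0, s4=1

Syndrome = 8 (error at position 8)


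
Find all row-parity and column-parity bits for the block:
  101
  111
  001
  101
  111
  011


Row parities: 011010
Column parities: 010

Row P: 011010, Col P: 010, Corner: 1


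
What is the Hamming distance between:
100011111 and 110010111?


XOR: 010001000
Count of 1s: 2

2


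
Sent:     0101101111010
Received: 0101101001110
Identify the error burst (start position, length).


XOR: 0000000110100

Burst at position 7, length 4


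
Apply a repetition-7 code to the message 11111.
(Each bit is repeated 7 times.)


Each bit -> 7 copies

11111111111111111111111111111111111


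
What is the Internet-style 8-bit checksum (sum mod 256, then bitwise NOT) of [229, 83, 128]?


Sum = 440 mod 256 = 184
Complement = 71

71


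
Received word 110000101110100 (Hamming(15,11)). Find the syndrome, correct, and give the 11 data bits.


Syndrome = 1: error at position 1

Data: 00011110100 (corrected bit 1)


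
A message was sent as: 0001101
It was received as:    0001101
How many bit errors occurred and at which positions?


XOR: 0000000

0 errors (received matches sent)


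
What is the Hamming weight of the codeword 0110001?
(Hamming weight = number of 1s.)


Counting 1s in 0110001

3


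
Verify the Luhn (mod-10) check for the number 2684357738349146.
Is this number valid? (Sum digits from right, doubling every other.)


Luhn sum = 92
92 mod 10 = 2

Invalid (Luhn sum mod 10 = 2)


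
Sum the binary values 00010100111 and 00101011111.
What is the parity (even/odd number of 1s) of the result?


00010100111 = 167
00101011111 = 351
Sum = 518 = 1000000110
1s count = 3

odd parity (3 ones in 1000000110)


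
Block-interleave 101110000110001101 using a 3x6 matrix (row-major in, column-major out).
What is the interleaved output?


Matrix:
  101110
  000110
  001101
Read columns: 100000101111110001

100000101111110001


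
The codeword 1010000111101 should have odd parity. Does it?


Number of 1s: 7

Yes, parity is correct (7 ones)


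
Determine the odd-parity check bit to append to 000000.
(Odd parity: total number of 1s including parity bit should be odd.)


Number of 1s in data: 0
Parity bit: 1

1


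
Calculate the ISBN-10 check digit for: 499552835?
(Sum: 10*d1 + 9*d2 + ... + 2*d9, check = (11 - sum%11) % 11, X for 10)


Weighted sum: 319
319 mod 11 = 0

Check digit: 0


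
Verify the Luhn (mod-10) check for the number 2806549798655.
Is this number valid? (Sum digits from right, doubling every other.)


Luhn sum = 67
67 mod 10 = 7

Invalid (Luhn sum mod 10 = 7)


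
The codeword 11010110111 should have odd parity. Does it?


Number of 1s: 8

No, parity error (8 ones)


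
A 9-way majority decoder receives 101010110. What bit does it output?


Ones: 5 out of 9
Threshold: 5

1 (5/9 voted 1)


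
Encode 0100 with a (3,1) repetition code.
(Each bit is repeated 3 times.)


Each bit -> 3 copies

000111000000


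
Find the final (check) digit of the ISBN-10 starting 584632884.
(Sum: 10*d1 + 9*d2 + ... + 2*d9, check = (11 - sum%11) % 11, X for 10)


Weighted sum: 288
288 mod 11 = 2

Check digit: 9


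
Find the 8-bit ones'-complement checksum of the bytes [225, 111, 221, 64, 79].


Sum = 700 mod 256 = 188
Complement = 67

67


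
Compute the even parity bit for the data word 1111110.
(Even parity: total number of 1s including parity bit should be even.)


Number of 1s in data: 6
Parity bit: 0

0


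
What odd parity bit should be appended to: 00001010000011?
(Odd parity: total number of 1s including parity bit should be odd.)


Number of 1s in data: 4
Parity bit: 1

1


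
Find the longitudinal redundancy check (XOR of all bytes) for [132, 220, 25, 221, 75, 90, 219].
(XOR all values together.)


XOR chain: 132 ^ 220 ^ 25 ^ 221 ^ 75 ^ 90 ^ 219 = 86

86


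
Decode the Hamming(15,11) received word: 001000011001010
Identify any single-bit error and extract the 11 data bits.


Syndrome = 0: no error detected

Data: 10001001010 (no errors)


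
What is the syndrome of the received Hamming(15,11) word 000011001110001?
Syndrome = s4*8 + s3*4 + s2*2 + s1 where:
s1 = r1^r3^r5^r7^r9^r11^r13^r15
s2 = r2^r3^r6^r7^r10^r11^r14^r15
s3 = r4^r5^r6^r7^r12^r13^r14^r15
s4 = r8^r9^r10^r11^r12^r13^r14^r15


s1=0, s2=0, s3=1, s4=0

Syndrome = 4 (error at position 4)


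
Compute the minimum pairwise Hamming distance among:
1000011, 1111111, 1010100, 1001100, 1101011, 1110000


Comparing all pairs, minimum distance: 2
Can detect 1 errors, correct 0 errors

2


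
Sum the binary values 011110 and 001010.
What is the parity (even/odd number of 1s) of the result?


011110 = 30
001010 = 10
Sum = 40 = 101000
1s count = 2

even parity (2 ones in 101000)


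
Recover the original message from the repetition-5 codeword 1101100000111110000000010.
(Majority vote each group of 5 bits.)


Groups: 11011, 00000, 11111, 00000, 00010
Majority votes: 10100

10100


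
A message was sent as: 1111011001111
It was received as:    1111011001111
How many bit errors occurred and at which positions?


XOR: 0000000000000

0 errors (received matches sent)


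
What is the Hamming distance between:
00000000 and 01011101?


XOR: 01011101
Count of 1s: 5

5


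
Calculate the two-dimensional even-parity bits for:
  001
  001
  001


Row parities: 111
Column parities: 001

Row P: 111, Col P: 001, Corner: 1


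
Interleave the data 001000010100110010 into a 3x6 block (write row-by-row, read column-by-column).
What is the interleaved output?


Matrix:
  001000
  010100
  110010
Read columns: 001011100010001000

001011100010001000


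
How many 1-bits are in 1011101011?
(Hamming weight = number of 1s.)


Counting 1s in 1011101011

7


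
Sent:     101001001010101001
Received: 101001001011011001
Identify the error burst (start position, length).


XOR: 000000000001110000

Burst at position 11, length 3


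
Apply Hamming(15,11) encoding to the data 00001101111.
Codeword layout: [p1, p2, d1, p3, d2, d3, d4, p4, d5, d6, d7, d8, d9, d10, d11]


Parity bits: p1=1, p2=1, p3=0, p4=0

110000001101111


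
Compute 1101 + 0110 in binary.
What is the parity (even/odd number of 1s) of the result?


1101 = 13
0110 = 6
Sum = 19 = 10011
1s count = 3

odd parity (3 ones in 10011)


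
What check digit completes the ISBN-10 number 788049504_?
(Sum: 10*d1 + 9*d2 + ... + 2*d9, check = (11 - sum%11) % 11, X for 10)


Weighted sum: 303
303 mod 11 = 6

Check digit: 5


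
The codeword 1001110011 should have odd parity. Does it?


Number of 1s: 6

No, parity error (6 ones)


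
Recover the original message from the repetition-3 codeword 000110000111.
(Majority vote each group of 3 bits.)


Groups: 000, 110, 000, 111
Majority votes: 0101

0101


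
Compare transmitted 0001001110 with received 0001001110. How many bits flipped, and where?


XOR: 0000000000

0 errors (received matches sent)


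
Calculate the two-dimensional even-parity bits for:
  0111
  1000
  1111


Row parities: 110
Column parities: 0000

Row P: 110, Col P: 0000, Corner: 0


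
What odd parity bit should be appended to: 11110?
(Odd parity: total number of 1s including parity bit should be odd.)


Number of 1s in data: 4
Parity bit: 1

1


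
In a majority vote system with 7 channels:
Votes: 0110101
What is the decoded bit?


Ones: 4 out of 7
Threshold: 4

1 (4/7 voted 1)


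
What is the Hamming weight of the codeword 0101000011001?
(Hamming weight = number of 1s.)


Counting 1s in 0101000011001

5


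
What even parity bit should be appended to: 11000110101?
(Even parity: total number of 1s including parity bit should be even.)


Number of 1s in data: 6
Parity bit: 0

0


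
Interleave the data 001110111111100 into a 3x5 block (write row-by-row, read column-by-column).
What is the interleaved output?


Matrix:
  00111
  01111
  11100
Read columns: 001011111110110

001011111110110


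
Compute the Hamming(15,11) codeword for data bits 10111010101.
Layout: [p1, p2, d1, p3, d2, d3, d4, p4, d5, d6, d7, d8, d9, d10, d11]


Parity bits: p1=0, p2=1, p3=0, p4=0

011001101010101


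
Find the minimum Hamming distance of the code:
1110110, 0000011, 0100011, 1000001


Comparing all pairs, minimum distance: 1
Can detect 0 errors, correct 0 errors

1


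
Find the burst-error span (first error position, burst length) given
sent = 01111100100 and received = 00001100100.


XOR: 01110000000

Burst at position 1, length 3


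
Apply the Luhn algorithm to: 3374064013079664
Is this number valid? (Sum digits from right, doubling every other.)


Luhn sum = 66
66 mod 10 = 6

Invalid (Luhn sum mod 10 = 6)


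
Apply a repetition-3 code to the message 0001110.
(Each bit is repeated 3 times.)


Each bit -> 3 copies

000000000111111111000


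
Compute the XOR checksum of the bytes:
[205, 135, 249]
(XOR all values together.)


XOR chain: 205 ^ 135 ^ 249 = 179

179


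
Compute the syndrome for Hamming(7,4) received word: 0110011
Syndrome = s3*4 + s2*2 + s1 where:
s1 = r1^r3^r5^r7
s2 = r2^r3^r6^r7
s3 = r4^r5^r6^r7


s1=0, s2=0, s3=0

Syndrome = 0 (no error)


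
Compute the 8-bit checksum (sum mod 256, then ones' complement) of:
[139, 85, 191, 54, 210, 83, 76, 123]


Sum = 961 mod 256 = 193
Complement = 62

62


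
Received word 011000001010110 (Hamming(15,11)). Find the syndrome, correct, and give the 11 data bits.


Syndrome = 0: no error detected

Data: 10001010110 (no errors)


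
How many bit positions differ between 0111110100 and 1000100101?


XOR: 1111010001
Count of 1s: 6

6


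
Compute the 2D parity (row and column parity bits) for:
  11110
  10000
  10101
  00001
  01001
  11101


Row parities: 011100
Column parities: 01110

Row P: 011100, Col P: 01110, Corner: 1


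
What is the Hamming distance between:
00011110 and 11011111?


XOR: 11000001
Count of 1s: 3

3


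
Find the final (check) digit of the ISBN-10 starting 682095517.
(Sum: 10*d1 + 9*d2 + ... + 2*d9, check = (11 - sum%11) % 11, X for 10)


Weighted sum: 264
264 mod 11 = 0

Check digit: 0


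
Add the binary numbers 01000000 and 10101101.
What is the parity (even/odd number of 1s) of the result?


01000000 = 64
10101101 = 173
Sum = 237 = 11101101
1s count = 6

even parity (6 ones in 11101101)


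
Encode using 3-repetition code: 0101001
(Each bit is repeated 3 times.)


Each bit -> 3 copies

000111000111000000111
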